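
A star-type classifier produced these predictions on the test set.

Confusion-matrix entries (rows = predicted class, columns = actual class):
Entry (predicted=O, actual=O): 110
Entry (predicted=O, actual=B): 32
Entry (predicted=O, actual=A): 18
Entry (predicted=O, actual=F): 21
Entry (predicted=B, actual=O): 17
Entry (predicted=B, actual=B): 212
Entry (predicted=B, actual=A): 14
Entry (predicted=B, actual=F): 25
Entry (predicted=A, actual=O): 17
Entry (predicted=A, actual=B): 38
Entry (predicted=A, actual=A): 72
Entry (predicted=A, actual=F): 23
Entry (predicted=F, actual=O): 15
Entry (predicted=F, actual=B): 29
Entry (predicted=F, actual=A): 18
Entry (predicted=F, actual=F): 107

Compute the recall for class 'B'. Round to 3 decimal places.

Treat 'B' as positive and all other classes as negative.
recall = TP/(TP+FN).
B: TP=212, FN=32+38+29=99 → 212/311 = 0.6817

0.682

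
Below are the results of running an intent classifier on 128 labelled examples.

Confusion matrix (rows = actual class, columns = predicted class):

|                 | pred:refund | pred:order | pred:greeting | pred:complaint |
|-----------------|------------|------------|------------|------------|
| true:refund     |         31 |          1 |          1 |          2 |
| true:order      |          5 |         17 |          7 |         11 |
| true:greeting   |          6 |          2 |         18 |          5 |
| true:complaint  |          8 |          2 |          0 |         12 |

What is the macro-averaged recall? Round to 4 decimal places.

Per-class recall (TP/(TP+FN)):
  refund: TP=31, FN=1+1+2=4 → 31/35 = 0.88571
  order: TP=17, FN=5+7+11=23 → 17/40 = 0.42500
  greeting: TP=18, FN=6+2+5=13 → 18/31 = 0.58065
  complaint: TP=12, FN=8+2+0=10 → 12/22 = 0.54545
Macro-recall = mean = (0.88571 + 0.42500 + 0.58065 + 0.54545) / 4 = 0.6092

0.6092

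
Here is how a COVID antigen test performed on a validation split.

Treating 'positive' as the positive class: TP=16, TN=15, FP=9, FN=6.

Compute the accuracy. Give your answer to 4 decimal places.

0.6739

Accuracy = (TP+TN)/N = (16+15)/46 = 0.6739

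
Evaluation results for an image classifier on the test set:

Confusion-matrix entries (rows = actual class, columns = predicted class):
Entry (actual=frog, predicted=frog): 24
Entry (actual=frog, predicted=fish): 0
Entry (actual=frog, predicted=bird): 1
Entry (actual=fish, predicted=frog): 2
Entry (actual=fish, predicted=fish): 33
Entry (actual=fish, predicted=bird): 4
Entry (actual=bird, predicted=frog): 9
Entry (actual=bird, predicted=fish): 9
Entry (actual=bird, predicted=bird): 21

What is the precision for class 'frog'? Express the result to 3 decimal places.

Take TP from the diagonal, FP from the rest of the 'frog' prediction marginal, FN from the rest of the 'frog' actual marginal.
precision = TP/(TP+FP).
frog: TP=24, FP=2+9=11 → 24/35 = 0.6857

0.686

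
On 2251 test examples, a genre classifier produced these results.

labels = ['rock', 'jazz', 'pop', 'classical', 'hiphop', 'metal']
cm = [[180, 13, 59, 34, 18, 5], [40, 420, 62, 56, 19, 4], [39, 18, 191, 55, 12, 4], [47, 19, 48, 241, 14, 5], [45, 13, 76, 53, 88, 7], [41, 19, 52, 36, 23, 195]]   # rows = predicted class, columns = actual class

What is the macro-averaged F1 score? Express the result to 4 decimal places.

Per-class F1 score (2·TP/(2·TP+FP+FN)):
  rock: TP=180, FP=13+59+34+18+5=129, FN=40+39+47+45+41=212 → 360/701 = 0.51355
  jazz: TP=420, FP=40+62+56+19+4=181, FN=13+18+19+13+19=82 → 840/1103 = 0.76156
  pop: TP=191, FP=39+18+55+12+4=128, FN=59+62+48+76+52=297 → 382/807 = 0.47336
  classical: TP=241, FP=47+19+48+14+5=133, FN=34+56+55+53+36=234 → 482/849 = 0.56773
  hiphop: TP=88, FP=45+13+76+53+7=194, FN=18+19+12+14+23=86 → 176/456 = 0.38596
  metal: TP=195, FP=41+19+52+36+23=171, FN=5+4+4+5+7=25 → 390/586 = 0.66553
Macro-F1 score = mean = (0.51355 + 0.76156 + 0.47336 + 0.56773 + 0.38596 + 0.66553) / 6 = 0.5613

0.5613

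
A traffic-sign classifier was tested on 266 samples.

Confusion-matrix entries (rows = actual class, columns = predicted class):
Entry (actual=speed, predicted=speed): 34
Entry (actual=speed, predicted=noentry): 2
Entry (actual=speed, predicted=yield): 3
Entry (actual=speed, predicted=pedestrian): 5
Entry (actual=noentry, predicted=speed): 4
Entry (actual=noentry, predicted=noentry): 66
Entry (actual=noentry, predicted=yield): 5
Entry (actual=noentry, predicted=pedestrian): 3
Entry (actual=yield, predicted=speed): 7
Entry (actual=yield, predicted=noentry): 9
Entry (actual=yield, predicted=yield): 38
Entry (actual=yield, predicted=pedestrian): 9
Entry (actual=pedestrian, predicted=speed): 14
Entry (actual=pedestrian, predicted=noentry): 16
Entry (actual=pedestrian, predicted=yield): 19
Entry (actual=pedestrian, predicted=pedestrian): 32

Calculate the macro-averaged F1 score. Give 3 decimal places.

0.630

Per-class F1 score (2·TP/(2·TP+FP+FN)):
  speed: TP=34, FP=4+7+14=25, FN=2+3+5=10 → 68/103 = 0.6602
  noentry: TP=66, FP=2+9+16=27, FN=4+5+3=12 → 132/171 = 0.7719
  yield: TP=38, FP=3+5+19=27, FN=7+9+9=25 → 76/128 = 0.5938
  pedestrian: TP=32, FP=5+3+9=17, FN=14+16+19=49 → 64/130 = 0.4923
Macro-F1 score = mean = (0.6602 + 0.7719 + 0.5938 + 0.4923) / 4 = 0.630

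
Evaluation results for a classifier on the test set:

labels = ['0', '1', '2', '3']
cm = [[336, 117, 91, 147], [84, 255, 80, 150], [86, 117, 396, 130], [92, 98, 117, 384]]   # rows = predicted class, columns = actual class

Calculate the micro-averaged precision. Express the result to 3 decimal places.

0.512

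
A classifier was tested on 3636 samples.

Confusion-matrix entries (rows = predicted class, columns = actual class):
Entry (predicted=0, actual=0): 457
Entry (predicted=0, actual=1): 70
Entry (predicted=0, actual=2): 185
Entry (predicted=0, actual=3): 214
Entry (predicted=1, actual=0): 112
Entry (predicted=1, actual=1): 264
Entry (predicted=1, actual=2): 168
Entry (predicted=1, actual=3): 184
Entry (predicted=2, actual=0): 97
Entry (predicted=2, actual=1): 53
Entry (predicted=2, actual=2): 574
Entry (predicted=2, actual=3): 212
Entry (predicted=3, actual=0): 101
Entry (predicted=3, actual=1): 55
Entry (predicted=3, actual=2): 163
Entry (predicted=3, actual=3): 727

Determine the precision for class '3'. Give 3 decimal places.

Take TP from the diagonal, FP from the rest of the '3' prediction marginal, FN from the rest of the '3' actual marginal.
precision = TP/(TP+FP).
3: TP=727, FP=101+55+163=319 → 727/1046 = 0.6950

0.695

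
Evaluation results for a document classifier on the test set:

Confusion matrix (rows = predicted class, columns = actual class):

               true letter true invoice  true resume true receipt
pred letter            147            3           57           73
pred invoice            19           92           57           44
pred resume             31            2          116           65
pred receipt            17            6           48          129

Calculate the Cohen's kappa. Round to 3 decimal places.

0.381

Observed agreement pₒ = trace/N = 484/906 = 0.5342
Expected agreement pₑ = Σ (rowᵢ·colᵢ)/N² = (214·280 + 103·212 + 278·214 + 311·200)/906² = 0.2479
κ = (pₒ − pₑ)/(1 − pₑ) = (0.5342 − 0.2479)/(1 − 0.2479) = 0.381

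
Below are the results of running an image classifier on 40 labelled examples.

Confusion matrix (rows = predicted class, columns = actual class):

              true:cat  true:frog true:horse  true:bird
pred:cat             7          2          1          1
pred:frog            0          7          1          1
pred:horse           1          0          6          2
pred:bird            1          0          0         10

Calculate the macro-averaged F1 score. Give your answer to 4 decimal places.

0.7459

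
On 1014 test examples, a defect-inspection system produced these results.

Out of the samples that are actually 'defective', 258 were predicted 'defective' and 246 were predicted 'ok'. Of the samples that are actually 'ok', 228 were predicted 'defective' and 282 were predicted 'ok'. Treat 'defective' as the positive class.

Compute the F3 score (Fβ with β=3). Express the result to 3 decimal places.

0.514

Fβ = (1+β²)·TP / ((1+β²)·TP + β²·FN + FP), with β²=9
= 10·258 / (10·258 + 9·246 + 228) = 0.514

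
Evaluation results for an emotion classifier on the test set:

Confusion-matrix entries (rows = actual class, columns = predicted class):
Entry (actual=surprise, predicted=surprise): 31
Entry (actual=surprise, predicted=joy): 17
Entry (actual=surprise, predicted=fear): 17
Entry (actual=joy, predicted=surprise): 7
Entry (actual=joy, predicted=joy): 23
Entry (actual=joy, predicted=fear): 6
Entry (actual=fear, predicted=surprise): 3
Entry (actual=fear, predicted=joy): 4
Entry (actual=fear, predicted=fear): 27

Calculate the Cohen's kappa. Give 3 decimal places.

Observed agreement pₒ = trace/N = 81/135 = 0.6000
Expected agreement pₑ = Σ (rowᵢ·colᵢ)/N² = (65·41 + 36·44 + 34·50)/135² = 0.3264
κ = (pₒ − pₑ)/(1 − pₑ) = (0.6000 − 0.3264)/(1 − 0.3264) = 0.406

0.406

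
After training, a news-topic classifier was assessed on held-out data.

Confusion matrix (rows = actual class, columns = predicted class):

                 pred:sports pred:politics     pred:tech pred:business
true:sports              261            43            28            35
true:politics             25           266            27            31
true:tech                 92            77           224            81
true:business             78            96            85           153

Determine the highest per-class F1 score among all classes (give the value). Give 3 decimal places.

0.640

Per-class F1 score (2·TP/(2·TP+FP+FN)):
  sports: TP=261, FP=25+92+78=195, FN=43+28+35=106 → 522/823 = 0.6343
  politics: TP=266, FP=43+77+96=216, FN=25+27+31=83 → 532/831 = 0.6402
  tech: TP=224, FP=28+27+85=140, FN=92+77+81=250 → 448/838 = 0.5346
  business: TP=153, FP=35+31+81=147, FN=78+96+85=259 → 306/712 = 0.4298
Highest is class 'politics' with F1 score = 0.640.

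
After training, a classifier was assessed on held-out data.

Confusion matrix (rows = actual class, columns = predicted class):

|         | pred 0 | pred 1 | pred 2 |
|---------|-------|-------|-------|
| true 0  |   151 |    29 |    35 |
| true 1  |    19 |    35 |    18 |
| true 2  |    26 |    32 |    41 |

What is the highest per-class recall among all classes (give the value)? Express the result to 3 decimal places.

0.702

Per-class recall (TP/(TP+FN)):
  0: TP=151, FN=29+35=64 → 151/215 = 0.7023
  1: TP=35, FN=19+18=37 → 35/72 = 0.4861
  2: TP=41, FN=26+32=58 → 41/99 = 0.4141
Highest is class '0' with recall = 0.702.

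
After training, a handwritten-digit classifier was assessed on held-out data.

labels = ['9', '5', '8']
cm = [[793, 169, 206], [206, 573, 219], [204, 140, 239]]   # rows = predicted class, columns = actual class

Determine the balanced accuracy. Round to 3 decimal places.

0.556

Balanced accuracy = mean of per-class recall.
  9: recall = 793/1203 = 0.6592
  5: recall = 573/882 = 0.6497
  8: recall = 239/664 = 0.3599
Mean = (0.6592 + 0.6497 + 0.3599) / 3 = 0.556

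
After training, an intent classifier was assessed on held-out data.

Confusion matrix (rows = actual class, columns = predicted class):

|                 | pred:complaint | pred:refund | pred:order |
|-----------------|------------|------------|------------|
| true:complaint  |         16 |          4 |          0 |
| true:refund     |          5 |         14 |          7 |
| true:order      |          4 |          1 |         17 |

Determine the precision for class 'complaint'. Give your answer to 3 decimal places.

0.640

Take TP from the diagonal, FP from the rest of the 'complaint' prediction marginal, FN from the rest of the 'complaint' actual marginal.
precision = TP/(TP+FP).
complaint: TP=16, FP=5+4=9 → 16/25 = 0.6400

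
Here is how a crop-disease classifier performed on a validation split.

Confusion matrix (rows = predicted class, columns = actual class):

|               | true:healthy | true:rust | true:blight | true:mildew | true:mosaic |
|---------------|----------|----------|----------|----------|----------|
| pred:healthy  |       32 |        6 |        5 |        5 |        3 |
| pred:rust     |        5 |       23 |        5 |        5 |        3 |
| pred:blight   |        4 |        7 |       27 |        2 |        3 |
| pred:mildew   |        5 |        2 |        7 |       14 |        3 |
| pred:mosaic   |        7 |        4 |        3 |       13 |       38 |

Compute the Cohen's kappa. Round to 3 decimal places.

0.472

Observed agreement pₒ = trace/N = 134/231 = 0.5801
Expected agreement pₑ = Σ (rowᵢ·colᵢ)/N² = (53·51 + 42·41 + 47·43 + 39·31 + 50·65)/231² = 0.2044
κ = (pₒ − pₑ)/(1 − pₑ) = (0.5801 − 0.2044)/(1 − 0.2044) = 0.472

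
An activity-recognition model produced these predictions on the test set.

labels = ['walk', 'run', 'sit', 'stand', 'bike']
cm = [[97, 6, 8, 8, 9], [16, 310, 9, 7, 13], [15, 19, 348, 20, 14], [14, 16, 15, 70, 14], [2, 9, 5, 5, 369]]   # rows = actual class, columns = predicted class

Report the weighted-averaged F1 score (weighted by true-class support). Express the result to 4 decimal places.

0.8406

Per-class F1 score (2·TP/(2·TP+FP+FN)):
  walk: TP=97, FP=16+15+14+2=47, FN=6+8+8+9=31 → 194/272 = 0.71324
  run: TP=310, FP=6+19+16+9=50, FN=16+9+7+13=45 → 620/715 = 0.86713
  sit: TP=348, FP=8+9+15+5=37, FN=15+19+20+14=68 → 696/801 = 0.86891
  stand: TP=70, FP=8+7+20+5=40, FN=14+16+15+14=59 → 140/239 = 0.58577
  bike: TP=369, FP=9+13+14+14=50, FN=2+9+5+5=21 → 738/809 = 0.91224
Weighted-F1 score = Σ (supportᵢ/N)·F1 scoreᵢ with N=1418: (128/1418)·0.71324 + (355/1418)·0.86713 + (416/1418)·0.86891 + (129/1418)·0.58577 + (390/1418)·0.91224 = 0.8406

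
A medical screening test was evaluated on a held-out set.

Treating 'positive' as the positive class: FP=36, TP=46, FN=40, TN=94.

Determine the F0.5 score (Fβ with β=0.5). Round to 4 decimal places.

0.5556

Fβ = (1+β²)·TP / ((1+β²)·TP + β²·FN + FP), with β²=1/4
= 1.25·46 / (1.25·46 + 0.25·40 + 36) = 0.5556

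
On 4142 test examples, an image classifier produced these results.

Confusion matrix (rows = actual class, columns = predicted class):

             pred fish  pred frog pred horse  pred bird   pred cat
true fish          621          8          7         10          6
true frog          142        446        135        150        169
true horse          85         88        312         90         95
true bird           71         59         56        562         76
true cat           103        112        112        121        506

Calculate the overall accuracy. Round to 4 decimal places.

0.5908

Accuracy = trace / total = (621+446+312+562+506=2447) / 4142 = 2447/4142 = 0.5908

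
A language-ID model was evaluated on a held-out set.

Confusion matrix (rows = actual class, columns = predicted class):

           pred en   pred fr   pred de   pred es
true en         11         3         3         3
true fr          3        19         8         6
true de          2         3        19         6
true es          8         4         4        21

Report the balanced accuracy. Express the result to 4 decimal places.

0.5697

Balanced accuracy = mean of per-class recall.
  en: recall = 11/20 = 0.55000
  fr: recall = 19/36 = 0.52778
  de: recall = 19/30 = 0.63333
  es: recall = 21/37 = 0.56757
Mean = (0.55000 + 0.52778 + 0.63333 + 0.56757) / 4 = 0.5697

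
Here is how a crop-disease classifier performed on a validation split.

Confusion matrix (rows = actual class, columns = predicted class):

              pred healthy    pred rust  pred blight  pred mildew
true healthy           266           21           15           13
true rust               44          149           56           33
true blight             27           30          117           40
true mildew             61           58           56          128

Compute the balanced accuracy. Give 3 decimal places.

0.585

Balanced accuracy = mean of per-class recall.
  healthy: recall = 266/315 = 0.8444
  rust: recall = 149/282 = 0.5284
  blight: recall = 117/214 = 0.5467
  mildew: recall = 128/303 = 0.4224
Mean = (0.8444 + 0.5284 + 0.5467 + 0.4224) / 4 = 0.585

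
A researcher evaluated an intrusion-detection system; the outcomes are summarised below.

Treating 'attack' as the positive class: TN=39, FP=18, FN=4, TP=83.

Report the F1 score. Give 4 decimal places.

0.8830

Precision = TP/(TP+FP) = 83/101 = 0.8218
Recall = TP/(TP+FN) = 83/87 = 0.9540
F1 = 2·TP/(2·TP+FP+FN) = 166/188 = 0.8830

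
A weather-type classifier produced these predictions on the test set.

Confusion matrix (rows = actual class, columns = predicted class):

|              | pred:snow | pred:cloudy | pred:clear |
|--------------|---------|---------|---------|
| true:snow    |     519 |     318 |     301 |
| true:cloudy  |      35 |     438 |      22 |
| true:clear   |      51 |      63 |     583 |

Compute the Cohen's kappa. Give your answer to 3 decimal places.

Observed agreement pₒ = trace/N = 1540/2330 = 0.6609
Expected agreement pₑ = Σ (rowᵢ·colᵢ)/N² = (1138·605 + 495·819 + 697·906)/2330² = 0.3178
κ = (pₒ − pₑ)/(1 − pₑ) = (0.6609 − 0.3178)/(1 − 0.3178) = 0.503

0.503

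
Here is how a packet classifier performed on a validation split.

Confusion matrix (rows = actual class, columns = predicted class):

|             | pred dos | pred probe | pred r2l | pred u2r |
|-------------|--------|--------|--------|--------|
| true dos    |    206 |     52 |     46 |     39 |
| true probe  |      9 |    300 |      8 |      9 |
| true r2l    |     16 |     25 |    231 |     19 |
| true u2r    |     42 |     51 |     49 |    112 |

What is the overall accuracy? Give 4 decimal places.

Accuracy = trace / total = (206+300+231+112=849) / 1214 = 849/1214 = 0.6993

0.6993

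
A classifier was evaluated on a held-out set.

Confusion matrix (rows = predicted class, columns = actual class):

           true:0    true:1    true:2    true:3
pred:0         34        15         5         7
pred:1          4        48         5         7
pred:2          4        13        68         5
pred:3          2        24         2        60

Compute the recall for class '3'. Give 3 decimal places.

0.759

recall = TP/(TP+FN).
3: TP=60, FN=7+7+5=19 → 60/79 = 0.7595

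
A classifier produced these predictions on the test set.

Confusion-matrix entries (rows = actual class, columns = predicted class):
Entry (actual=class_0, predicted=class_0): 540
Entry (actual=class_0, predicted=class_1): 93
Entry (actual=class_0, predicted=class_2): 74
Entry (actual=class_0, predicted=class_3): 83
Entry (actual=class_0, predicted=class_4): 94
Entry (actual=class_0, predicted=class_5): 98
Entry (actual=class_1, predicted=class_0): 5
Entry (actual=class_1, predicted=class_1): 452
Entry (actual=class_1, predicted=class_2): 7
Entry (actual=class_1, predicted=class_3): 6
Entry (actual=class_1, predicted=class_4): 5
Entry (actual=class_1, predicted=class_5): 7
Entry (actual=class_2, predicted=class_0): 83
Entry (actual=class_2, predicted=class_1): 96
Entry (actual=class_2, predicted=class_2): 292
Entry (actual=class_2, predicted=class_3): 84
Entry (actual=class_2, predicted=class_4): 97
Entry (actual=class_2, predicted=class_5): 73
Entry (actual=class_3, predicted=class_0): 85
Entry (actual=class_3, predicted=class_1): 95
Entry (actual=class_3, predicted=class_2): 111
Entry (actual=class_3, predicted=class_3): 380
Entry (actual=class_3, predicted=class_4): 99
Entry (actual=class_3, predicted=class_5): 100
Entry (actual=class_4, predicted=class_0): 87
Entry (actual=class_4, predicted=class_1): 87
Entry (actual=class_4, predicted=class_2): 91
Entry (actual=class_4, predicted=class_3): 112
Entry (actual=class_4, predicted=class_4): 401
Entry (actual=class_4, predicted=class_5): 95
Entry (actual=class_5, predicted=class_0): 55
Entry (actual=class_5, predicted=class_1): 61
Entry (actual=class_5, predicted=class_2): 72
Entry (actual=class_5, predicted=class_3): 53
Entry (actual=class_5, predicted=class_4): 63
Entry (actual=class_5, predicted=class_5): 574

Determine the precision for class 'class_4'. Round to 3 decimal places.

0.528

Treat 'class_4' as positive and all other classes as negative.
precision = TP/(TP+FP).
class_4: TP=401, FP=94+5+97+99+63=358 → 401/759 = 0.5283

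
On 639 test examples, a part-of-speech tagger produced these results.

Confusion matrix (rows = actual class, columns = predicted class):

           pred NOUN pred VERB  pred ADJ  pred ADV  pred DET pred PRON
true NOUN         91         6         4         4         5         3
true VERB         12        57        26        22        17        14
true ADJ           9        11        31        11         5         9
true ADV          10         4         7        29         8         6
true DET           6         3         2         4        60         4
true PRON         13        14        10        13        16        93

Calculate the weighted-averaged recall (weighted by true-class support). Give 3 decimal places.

0.565

Per-class recall (TP/(TP+FN)):
  NOUN: TP=91, FN=6+4+4+5+3=22 → 91/113 = 0.8053
  VERB: TP=57, FN=12+26+22+17+14=91 → 57/148 = 0.3851
  ADJ: TP=31, FN=9+11+11+5+9=45 → 31/76 = 0.4079
  ADV: TP=29, FN=10+4+7+8+6=35 → 29/64 = 0.4531
  DET: TP=60, FN=6+3+2+4+4=19 → 60/79 = 0.7595
  PRON: TP=93, FN=13+14+10+13+16=66 → 93/159 = 0.5849
Weighted-recall = Σ (supportᵢ/N)·recallᵢ with N=639: (113/639)·0.8053 + (148/639)·0.3851 + (76/639)·0.4079 + (64/639)·0.4531 + (79/639)·0.7595 + (159/639)·0.5849 = 0.565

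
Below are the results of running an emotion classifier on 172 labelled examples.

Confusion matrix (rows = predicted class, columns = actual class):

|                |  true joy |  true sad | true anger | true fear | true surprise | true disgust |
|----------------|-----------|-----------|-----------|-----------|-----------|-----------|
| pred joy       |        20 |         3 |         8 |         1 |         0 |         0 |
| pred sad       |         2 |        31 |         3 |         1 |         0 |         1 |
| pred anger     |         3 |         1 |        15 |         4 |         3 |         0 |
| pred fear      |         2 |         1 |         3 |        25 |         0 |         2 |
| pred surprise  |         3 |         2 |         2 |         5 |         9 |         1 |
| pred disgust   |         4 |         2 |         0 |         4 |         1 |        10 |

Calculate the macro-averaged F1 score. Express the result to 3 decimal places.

0.616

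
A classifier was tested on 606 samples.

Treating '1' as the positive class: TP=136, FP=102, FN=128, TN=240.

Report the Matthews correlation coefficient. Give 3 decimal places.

MCC = (TP·TN − FP·FN) / √((TP+FP)(TP+FN)(TN+FP)(TN+FN))
Numerator = 136·240 − 102·128 = 19584
Denominator = √(238·264·342·368) = √7907784192 = 88925.7229
MCC = 19584 / 88925.7229 = 0.220

0.220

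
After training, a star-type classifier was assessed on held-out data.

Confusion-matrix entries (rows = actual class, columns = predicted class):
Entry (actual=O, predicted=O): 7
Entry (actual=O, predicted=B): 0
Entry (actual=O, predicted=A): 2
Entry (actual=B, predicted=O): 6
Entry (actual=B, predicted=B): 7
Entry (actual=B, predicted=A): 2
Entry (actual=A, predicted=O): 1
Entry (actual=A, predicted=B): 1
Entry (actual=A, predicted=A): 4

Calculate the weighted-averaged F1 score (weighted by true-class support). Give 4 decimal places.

Per-class F1 score (2·TP/(2·TP+FP+FN)):
  O: TP=7, FP=6+1=7, FN=0+2=2 → 14/23 = 0.60870
  B: TP=7, FP=0+1=1, FN=6+2=8 → 14/23 = 0.60870
  A: TP=4, FP=2+2=4, FN=1+1=2 → 8/14 = 0.57143
Weighted-F1 score = Σ (supportᵢ/N)·F1 scoreᵢ with N=30: (9/30)·0.60870 + (15/30)·0.60870 + (6/30)·0.57143 = 0.6012

0.6012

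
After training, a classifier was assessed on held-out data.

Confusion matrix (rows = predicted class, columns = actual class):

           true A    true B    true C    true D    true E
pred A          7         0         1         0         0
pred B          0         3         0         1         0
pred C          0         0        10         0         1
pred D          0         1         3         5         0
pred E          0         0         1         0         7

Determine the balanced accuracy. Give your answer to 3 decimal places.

Balanced accuracy = mean of per-class recall.
  A: recall = 7/7 = 1.0000
  B: recall = 3/4 = 0.7500
  C: recall = 10/15 = 0.6667
  D: recall = 5/6 = 0.8333
  E: recall = 7/8 = 0.8750
Mean = (1.0000 + 0.7500 + 0.6667 + 0.8333 + 0.8750) / 5 = 0.825

0.825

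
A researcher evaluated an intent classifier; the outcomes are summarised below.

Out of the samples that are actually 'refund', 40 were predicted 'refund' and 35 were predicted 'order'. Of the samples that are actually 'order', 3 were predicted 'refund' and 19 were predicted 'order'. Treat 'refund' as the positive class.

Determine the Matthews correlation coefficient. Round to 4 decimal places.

MCC = (TP·TN − FP·FN) / √((TP+FP)(TP+FN)(TN+FP)(TN+FN))
Numerator = 40·19 − 3·35 = 655
Denominator = √(43·75·22·54) = √3831300 = 1957.3707
MCC = 655 / 1957.3707 = 0.3346

0.3346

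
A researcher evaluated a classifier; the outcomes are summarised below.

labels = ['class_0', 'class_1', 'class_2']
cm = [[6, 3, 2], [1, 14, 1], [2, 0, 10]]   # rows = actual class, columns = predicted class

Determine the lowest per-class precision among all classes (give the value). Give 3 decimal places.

Per-class precision (TP/(TP+FP)):
  class_0: TP=6, FP=1+2=3 → 6/9 = 0.6667
  class_1: TP=14, FP=3+0=3 → 14/17 = 0.8235
  class_2: TP=10, FP=2+1=3 → 10/13 = 0.7692
Lowest is class 'class_0' with precision = 0.667.

0.667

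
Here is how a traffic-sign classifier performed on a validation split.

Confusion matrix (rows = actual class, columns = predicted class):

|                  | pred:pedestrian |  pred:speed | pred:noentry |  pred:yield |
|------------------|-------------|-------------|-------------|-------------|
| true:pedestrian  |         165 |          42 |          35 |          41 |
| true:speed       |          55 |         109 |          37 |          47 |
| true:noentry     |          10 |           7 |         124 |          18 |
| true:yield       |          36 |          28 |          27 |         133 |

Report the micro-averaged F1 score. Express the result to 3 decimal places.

Micro-averaging pools counts across classes: ΣTP=531, ΣFP=383, ΣFN=383.
Micro-F1 score = 2·TP/(2·TP+FP+FN) on pooled counts = 0.581 (equals overall accuracy in single-label multiclass).

0.581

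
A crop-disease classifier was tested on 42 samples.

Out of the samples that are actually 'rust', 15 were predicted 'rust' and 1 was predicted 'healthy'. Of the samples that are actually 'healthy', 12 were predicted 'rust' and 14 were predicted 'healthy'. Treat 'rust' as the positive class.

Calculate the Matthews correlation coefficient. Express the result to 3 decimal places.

MCC = (TP·TN − FP·FN) / √((TP+FP)(TP+FN)(TN+FP)(TN+FN))
Numerator = 15·14 − 12·1 = 198
Denominator = √(27·16·26·15) = √168480 = 410.4632
MCC = 198 / 410.4632 = 0.482

0.482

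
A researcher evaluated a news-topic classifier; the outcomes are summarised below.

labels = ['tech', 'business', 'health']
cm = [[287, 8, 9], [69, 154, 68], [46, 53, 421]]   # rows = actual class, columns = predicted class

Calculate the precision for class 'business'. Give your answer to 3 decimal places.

0.716

Take TP from the diagonal, FP from the rest of the 'business' prediction marginal, FN from the rest of the 'business' actual marginal.
precision = TP/(TP+FP).
business: TP=154, FP=8+53=61 → 154/215 = 0.7163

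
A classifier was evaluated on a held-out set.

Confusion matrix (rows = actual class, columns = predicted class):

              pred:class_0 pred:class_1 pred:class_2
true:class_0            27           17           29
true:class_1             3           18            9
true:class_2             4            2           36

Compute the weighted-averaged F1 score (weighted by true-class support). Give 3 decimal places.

0.545

Per-class F1 score (2·TP/(2·TP+FP+FN)):
  class_0: TP=27, FP=3+4=7, FN=17+29=46 → 54/107 = 0.5047
  class_1: TP=18, FP=17+2=19, FN=3+9=12 → 36/67 = 0.5373
  class_2: TP=36, FP=29+9=38, FN=4+2=6 → 72/116 = 0.6207
Weighted-F1 score = Σ (supportᵢ/N)·F1 scoreᵢ with N=145: (73/145)·0.5047 + (30/145)·0.5373 + (42/145)·0.6207 = 0.545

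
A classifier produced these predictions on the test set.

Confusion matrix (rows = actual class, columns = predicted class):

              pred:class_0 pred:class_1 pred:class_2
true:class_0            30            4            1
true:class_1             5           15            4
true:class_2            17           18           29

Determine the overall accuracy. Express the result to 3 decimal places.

Accuracy = trace / total = (30+15+29=74) / 123 = 74/123 = 0.602

0.602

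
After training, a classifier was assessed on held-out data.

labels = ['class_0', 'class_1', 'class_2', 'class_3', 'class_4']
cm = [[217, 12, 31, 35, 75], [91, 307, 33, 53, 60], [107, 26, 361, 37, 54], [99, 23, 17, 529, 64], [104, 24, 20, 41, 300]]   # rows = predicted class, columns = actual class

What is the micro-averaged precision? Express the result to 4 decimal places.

Micro-averaging pools counts across classes: ΣTP=1714, ΣFP=1006, ΣFN=1006.
Micro-precision = TP/(TP+FP) on pooled counts = 0.6301 (equals overall accuracy in single-label multiclass).

0.6301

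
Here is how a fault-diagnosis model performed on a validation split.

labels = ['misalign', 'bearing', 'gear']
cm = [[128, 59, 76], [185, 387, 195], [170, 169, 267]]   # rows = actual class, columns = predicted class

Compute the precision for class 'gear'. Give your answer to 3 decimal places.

0.496

Treat 'gear' as positive and all other classes as negative.
precision = TP/(TP+FP).
gear: TP=267, FP=76+195=271 → 267/538 = 0.4963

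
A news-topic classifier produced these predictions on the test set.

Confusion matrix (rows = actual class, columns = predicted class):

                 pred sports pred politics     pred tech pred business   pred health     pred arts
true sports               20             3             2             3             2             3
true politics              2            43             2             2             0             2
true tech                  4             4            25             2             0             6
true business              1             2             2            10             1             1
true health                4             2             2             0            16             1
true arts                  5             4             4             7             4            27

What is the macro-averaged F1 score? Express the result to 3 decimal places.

Per-class F1 score (2·TP/(2·TP+FP+FN)):
  sports: TP=20, FP=2+4+1+4+5=16, FN=3+2+3+2+3=13 → 40/69 = 0.5797
  politics: TP=43, FP=3+4+2+2+4=15, FN=2+2+2+0+2=8 → 86/109 = 0.7890
  tech: TP=25, FP=2+2+2+2+4=12, FN=4+4+2+0+6=16 → 50/78 = 0.6410
  business: TP=10, FP=3+2+2+0+7=14, FN=1+2+2+1+1=7 → 20/41 = 0.4878
  health: TP=16, FP=2+0+0+1+4=7, FN=4+2+2+0+1=9 → 32/48 = 0.6667
  arts: TP=27, FP=3+2+6+1+1=13, FN=5+4+4+7+4=24 → 54/91 = 0.5934
Macro-F1 score = mean = (0.5797 + 0.7890 + 0.6410 + 0.4878 + 0.6667 + 0.5934) / 6 = 0.626

0.626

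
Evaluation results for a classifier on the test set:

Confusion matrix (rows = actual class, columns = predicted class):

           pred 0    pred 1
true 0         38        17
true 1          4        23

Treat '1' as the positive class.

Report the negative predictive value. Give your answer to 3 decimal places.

0.905

NPV = TN/(TN+FN) = 38/(38+4) = 0.905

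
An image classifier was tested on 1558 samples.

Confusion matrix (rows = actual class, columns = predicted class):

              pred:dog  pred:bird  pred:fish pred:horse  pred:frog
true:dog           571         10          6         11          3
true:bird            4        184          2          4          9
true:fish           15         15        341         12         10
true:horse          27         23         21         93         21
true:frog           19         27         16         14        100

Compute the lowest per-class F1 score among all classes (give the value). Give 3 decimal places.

Per-class F1 score (2·TP/(2·TP+FP+FN)):
  dog: TP=571, FP=4+15+27+19=65, FN=10+6+11+3=30 → 1142/1237 = 0.9232
  bird: TP=184, FP=10+15+23+27=75, FN=4+2+4+9=19 → 368/462 = 0.7965
  fish: TP=341, FP=6+2+21+16=45, FN=15+15+12+10=52 → 682/779 = 0.8755
  horse: TP=93, FP=11+4+12+14=41, FN=27+23+21+21=92 → 186/319 = 0.5831
  frog: TP=100, FP=3+9+10+21=43, FN=19+27+16+14=76 → 200/319 = 0.6270
Lowest is class 'horse' with F1 score = 0.583.

0.583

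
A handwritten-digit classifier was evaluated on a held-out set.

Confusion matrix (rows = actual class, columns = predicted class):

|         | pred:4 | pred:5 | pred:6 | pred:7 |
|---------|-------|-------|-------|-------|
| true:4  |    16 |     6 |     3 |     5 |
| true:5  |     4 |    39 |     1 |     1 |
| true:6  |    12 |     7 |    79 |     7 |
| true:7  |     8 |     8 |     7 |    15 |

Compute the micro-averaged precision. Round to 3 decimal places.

Micro-averaging pools counts across classes: ΣTP=149, ΣFP=69, ΣFN=69.
Micro-precision = TP/(TP+FP) on pooled counts = 0.683 (equals overall accuracy in single-label multiclass).

0.683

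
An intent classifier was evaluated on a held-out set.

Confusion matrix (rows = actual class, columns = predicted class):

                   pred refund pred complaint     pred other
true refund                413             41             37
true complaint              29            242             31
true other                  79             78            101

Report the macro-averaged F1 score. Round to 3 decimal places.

Per-class F1 score (2·TP/(2·TP+FP+FN)):
  refund: TP=413, FP=29+79=108, FN=41+37=78 → 826/1012 = 0.8162
  complaint: TP=242, FP=41+78=119, FN=29+31=60 → 484/663 = 0.7300
  other: TP=101, FP=37+31=68, FN=79+78=157 → 202/427 = 0.4731
Macro-F1 score = mean = (0.8162 + 0.7300 + 0.4731) / 3 = 0.673

0.673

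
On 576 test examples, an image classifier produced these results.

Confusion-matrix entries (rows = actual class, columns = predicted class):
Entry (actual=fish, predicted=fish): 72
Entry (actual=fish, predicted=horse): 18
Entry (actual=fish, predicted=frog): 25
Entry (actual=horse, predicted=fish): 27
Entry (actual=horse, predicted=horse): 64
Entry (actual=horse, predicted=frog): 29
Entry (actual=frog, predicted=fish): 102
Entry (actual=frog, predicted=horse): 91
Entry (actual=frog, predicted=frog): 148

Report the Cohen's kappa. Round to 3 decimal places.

0.232

Observed agreement pₒ = trace/N = 284/576 = 0.4931
Expected agreement pₑ = Σ (rowᵢ·colᵢ)/N² = (115·201 + 120·173 + 341·202)/576² = 0.3399
κ = (pₒ − pₑ)/(1 − pₑ) = (0.4931 − 0.3399)/(1 − 0.3399) = 0.232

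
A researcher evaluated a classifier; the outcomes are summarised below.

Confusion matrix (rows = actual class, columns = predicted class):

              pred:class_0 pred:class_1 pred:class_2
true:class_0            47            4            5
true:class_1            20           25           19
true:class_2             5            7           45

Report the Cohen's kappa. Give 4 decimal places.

Observed agreement pₒ = trace/N = 117/177 = 0.66102
Expected agreement pₑ = Σ (rowᵢ·colᵢ)/N² = (56·72 + 64·36 + 57·69)/177² = 0.32778
κ = (pₒ − pₑ)/(1 − pₑ) = (0.66102 − 0.32778)/(1 − 0.32778) = 0.4957

0.4957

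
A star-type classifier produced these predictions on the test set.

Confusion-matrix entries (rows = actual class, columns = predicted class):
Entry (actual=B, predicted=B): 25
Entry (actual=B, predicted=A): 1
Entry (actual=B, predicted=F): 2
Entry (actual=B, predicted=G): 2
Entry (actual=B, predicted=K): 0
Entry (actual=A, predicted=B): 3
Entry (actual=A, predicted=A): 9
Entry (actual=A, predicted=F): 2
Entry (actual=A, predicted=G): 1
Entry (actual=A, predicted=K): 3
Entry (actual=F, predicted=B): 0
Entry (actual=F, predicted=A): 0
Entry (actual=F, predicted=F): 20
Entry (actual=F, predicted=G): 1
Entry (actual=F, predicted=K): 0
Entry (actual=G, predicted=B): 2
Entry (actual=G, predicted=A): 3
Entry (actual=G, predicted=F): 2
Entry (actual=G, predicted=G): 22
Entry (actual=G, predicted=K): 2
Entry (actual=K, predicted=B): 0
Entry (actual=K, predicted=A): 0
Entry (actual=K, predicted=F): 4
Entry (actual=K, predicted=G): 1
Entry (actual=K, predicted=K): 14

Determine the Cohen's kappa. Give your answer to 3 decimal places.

0.692

Observed agreement pₒ = trace/N = 90/119 = 0.7563
Expected agreement pₑ = Σ (rowᵢ·colᵢ)/N² = (30·30 + 18·13 + 21·30 + 31·27 + 19·19)/119² = 0.2092
κ = (pₒ − pₑ)/(1 − pₑ) = (0.7563 − 0.2092)/(1 − 0.2092) = 0.692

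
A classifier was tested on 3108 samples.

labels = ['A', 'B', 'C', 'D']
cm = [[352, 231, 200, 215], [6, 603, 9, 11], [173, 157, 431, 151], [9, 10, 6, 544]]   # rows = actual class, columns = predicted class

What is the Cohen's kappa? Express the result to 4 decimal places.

0.5038

Observed agreement pₒ = trace/N = 1930/3108 = 0.62098
Expected agreement pₑ = Σ (rowᵢ·colᵢ)/N² = (998·540 + 629·1001 + 912·646 + 569·921)/3108² = 0.23621
κ = (pₒ − pₑ)/(1 − pₑ) = (0.62098 − 0.23621)/(1 − 0.23621) = 0.5038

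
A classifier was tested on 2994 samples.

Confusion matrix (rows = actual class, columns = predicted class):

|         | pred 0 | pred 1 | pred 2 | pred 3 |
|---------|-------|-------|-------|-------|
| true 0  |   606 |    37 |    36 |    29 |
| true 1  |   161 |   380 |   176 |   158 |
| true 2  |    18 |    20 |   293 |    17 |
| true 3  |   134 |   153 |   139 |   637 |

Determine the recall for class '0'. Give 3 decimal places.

0.856

Treat '0' as positive and all other classes as negative.
recall = TP/(TP+FN).
0: TP=606, FN=37+36+29=102 → 606/708 = 0.8559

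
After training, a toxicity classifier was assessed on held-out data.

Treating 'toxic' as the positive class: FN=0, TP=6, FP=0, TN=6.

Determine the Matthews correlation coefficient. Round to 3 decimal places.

1.000

MCC = (TP·TN − FP·FN) / √((TP+FP)(TP+FN)(TN+FP)(TN+FN))
Numerator = 6·6 − 0·0 = 36
Denominator = √(6·6·6·6) = √1296 = 36.0000
MCC = 36 / 36.0000 = 1.000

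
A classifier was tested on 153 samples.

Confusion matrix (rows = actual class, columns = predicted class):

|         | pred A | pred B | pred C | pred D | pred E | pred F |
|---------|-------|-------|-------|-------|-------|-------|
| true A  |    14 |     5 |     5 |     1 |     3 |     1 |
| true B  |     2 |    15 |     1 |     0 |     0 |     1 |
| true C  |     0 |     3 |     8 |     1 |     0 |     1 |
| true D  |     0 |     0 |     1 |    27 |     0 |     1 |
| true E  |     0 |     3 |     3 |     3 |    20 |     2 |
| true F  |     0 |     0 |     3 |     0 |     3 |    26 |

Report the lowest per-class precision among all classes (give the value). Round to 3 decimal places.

0.381

Per-class precision (TP/(TP+FP)):
  A: TP=14, FP=2+0+0+0+0=2 → 14/16 = 0.8750
  B: TP=15, FP=5+3+0+3+0=11 → 15/26 = 0.5769
  C: TP=8, FP=5+1+1+3+3=13 → 8/21 = 0.3810
  D: TP=27, FP=1+0+1+3+0=5 → 27/32 = 0.8438
  E: TP=20, FP=3+0+0+0+3=6 → 20/26 = 0.7692
  F: TP=26, FP=1+1+1+1+2=6 → 26/32 = 0.8125
Lowest is class 'C' with precision = 0.381.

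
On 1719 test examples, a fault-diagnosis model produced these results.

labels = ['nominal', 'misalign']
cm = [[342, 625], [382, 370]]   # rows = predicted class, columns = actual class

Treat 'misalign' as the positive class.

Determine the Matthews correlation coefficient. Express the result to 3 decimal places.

MCC = (TP·TN − FP·FN) / √((TP+FP)(TP+FN)(TN+FP)(TN+FN))
Numerator = 370·342 − 382·625 = -112210
Denominator = √(752·995·724·967) = √523848809920 = 723774.0047
MCC = -112210 / 723774.0047 = -0.155

-0.155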